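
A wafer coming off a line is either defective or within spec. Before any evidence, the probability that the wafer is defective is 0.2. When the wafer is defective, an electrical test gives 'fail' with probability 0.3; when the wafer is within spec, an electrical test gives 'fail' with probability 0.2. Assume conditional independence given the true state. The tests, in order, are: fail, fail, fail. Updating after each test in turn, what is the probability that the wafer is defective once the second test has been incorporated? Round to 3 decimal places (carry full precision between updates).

0.360

After 'fail': P(defective) = 0.3·0.2000 / (0.3·0.2000 + 0.2·0.8000) ≈ 0.2727
After 'fail': P(defective) = 0.3·0.2727 / (0.3·0.2727 + 0.2·0.7273) ≈ 0.3600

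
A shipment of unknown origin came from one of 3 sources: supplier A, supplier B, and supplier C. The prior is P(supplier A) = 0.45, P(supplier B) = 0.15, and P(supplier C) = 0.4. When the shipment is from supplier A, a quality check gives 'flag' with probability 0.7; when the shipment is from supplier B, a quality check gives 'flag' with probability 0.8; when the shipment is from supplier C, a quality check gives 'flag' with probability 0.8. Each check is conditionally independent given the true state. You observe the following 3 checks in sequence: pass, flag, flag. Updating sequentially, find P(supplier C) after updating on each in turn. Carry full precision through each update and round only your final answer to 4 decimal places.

After 'pass': normaliser = 0.3·0.4500 + 0.2·0.1500 + 0.2·0.4000; P(supplier A) ≈ 0.5510, P(supplier B) ≈ 0.1224, P(supplier C) ≈ 0.3265
After 'flag': normaliser = 0.7·0.5510 + 0.8·0.1224 + 0.8·0.3265; P(supplier A) ≈ 0.5178, P(supplier B) ≈ 0.1315, P(supplier C) ≈ 0.3507
After 'flag': normaliser = 0.7·0.5178 + 0.8·0.1315 + 0.8·0.3507; P(supplier A) ≈ 0.4844, P(supplier B) ≈ 0.1406, P(supplier C) ≈ 0.3750

0.3750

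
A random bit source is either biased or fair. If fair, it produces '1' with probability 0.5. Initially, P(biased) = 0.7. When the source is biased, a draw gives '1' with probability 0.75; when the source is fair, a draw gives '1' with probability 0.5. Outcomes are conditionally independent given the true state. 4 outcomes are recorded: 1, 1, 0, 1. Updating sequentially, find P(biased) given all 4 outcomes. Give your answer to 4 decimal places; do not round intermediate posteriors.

0.7975

Apply Bayes' rule sequentially, carrying P(biased) forward.
After '1': P(biased) = 0.75·0.7000 / (0.75·0.7000 + 0.5·0.3000) ≈ 0.7778
After '1': P(biased) = 0.75·0.7778 / (0.75·0.7778 + 0.5·0.2222) ≈ 0.8400
After '0': P(biased) = 0.25·0.8400 / (0.25·0.8400 + 0.5·0.1600) ≈ 0.7241
After '1': P(biased) = 0.75·0.7241 / (0.75·0.7241 + 0.5·0.2759) ≈ 0.7975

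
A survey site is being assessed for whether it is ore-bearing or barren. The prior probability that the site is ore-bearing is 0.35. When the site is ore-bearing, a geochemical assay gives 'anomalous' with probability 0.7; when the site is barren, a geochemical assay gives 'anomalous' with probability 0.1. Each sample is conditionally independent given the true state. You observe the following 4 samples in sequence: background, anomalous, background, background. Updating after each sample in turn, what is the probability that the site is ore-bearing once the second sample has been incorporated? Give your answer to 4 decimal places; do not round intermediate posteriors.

0.5568

Apply Bayes' rule sequentially, carrying P(ore) forward.
After 'background': P(ore) = 0.3·0.3500 / (0.3·0.3500 + 0.9·0.6500) ≈ 0.1522
After 'anomalous': P(ore) = 0.7·0.1522 / (0.7·0.1522 + 0.1·0.8478) ≈ 0.5568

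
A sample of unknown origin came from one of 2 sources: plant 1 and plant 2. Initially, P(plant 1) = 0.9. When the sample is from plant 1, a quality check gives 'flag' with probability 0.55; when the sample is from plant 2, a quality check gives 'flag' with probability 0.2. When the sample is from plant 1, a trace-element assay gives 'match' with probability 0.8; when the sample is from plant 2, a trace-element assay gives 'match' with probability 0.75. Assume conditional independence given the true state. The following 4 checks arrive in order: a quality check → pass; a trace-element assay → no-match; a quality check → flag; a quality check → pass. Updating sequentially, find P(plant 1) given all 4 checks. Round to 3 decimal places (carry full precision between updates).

After a quality check='pass': P(plant 1) = 0.45·0.9000 / (0.45·0.9000 + 0.8·0.1000) ≈ 0.8351
After a trace-element assay='no-match': P(plant 1) = 0.2·0.8351 / (0.2·0.8351 + 0.25·0.1649) ≈ 0.8020
After a quality check='flag': P(plant 1) = 0.55·0.8020 / (0.55·0.8020 + 0.2·0.1980) ≈ 0.9176
After a quality check='pass': P(plant 1) = 0.45·0.9176 / (0.45·0.9176 + 0.8·0.0824) ≈ 0.8624

0.862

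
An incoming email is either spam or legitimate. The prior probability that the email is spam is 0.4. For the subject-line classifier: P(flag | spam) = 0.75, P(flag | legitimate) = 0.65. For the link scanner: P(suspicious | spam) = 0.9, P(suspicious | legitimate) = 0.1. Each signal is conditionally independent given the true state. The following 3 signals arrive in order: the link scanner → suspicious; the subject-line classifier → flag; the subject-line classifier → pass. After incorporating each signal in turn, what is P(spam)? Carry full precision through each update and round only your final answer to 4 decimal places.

After the link scanner='suspicious': P(spam) = 0.9·0.4000 / (0.9·0.4000 + 0.1·0.6000) ≈ 0.8571
After the subject-line classifier='flag': P(spam) = 0.75·0.8571 / (0.75·0.8571 + 0.65·0.1429) ≈ 0.8738
After the subject-line classifier='pass': P(spam) = 0.25·0.8738 / (0.25·0.8738 + 0.35·0.1262) ≈ 0.8318

0.8318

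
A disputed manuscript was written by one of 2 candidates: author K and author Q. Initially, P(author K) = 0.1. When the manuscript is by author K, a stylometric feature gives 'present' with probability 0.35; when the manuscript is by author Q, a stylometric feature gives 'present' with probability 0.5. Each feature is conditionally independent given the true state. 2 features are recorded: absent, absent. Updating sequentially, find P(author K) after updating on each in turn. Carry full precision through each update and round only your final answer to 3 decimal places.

After 'absent': P(author K) = 0.65·0.1000 / (0.65·0.1000 + 0.5·0.9000) ≈ 0.1262
After 'absent': P(author K) = 0.65·0.1262 / (0.65·0.1262 + 0.5·0.8738) ≈ 0.1581

0.158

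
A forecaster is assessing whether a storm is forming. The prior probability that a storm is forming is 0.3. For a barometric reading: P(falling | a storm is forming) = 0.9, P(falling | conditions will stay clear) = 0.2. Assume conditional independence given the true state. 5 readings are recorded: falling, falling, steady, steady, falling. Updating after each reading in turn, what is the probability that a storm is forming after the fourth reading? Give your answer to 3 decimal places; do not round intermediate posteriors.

0.119

After 'falling': P(storm) = 0.9·0.3000 / (0.9·0.3000 + 0.2·0.7000) ≈ 0.6585
After 'falling': P(storm) = 0.9·0.6585 / (0.9·0.6585 + 0.2·0.3415) ≈ 0.8967
After 'steady': P(storm) = 0.1·0.8967 / (0.1·0.8967 + 0.8·0.1033) ≈ 0.5203
After 'steady': P(storm) = 0.1·0.5203 / (0.1·0.5203 + 0.8·0.4797) ≈ 0.1194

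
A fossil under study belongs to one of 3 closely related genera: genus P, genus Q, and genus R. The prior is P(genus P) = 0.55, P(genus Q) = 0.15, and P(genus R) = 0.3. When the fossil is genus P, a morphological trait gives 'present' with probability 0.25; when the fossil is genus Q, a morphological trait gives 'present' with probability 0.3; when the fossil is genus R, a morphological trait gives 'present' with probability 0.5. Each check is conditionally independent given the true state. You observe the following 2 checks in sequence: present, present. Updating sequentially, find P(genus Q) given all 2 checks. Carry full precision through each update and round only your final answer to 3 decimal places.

After 'present': normaliser = 0.25·0.5500 + 0.3·0.1500 + 0.5·0.3000; P(genus P) ≈ 0.4135, P(genus Q) ≈ 0.1353, P(genus R) ≈ 0.4511
After 'present': normaliser = 0.25·0.4135 + 0.3·0.1353 + 0.5·0.4511; P(genus P) ≈ 0.2798, P(genus Q) ≈ 0.1099, P(genus R) ≈ 0.6104

0.110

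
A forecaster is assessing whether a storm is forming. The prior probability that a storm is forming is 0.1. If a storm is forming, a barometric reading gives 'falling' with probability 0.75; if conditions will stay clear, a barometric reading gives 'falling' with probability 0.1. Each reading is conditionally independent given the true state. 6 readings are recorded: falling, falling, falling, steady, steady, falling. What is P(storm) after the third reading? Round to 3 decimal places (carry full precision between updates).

0.979

After 'falling': P(storm) = 0.75·0.1000 / (0.75·0.1000 + 0.1·0.9000) ≈ 0.4545
After 'falling': P(storm) = 0.75·0.4545 / (0.75·0.4545 + 0.1·0.5455) ≈ 0.8621
After 'falling': P(storm) = 0.75·0.8621 / (0.75·0.8621 + 0.1·0.1379) ≈ 0.9791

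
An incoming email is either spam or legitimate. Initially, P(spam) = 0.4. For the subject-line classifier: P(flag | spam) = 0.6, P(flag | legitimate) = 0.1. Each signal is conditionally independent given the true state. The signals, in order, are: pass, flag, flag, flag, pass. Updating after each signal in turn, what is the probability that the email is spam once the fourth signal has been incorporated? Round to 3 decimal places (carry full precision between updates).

After 'pass': P(spam) = 0.4·0.4000 / (0.4·0.4000 + 0.9·0.6000) ≈ 0.2286
After 'flag': P(spam) = 0.6·0.2286 / (0.6·0.2286 + 0.1·0.7714) ≈ 0.6400
After 'flag': P(spam) = 0.6·0.6400 / (0.6·0.6400 + 0.1·0.3600) ≈ 0.9143
After 'flag': P(spam) = 0.6·0.9143 / (0.6·0.9143 + 0.1·0.0857) ≈ 0.9846

0.985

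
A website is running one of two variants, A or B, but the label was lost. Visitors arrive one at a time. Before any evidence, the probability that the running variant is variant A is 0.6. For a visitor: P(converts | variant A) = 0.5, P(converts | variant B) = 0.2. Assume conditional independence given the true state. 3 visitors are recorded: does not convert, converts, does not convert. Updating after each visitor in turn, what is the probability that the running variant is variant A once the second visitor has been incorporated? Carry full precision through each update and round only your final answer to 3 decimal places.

After 'does not convert': P(A) = 0.5·0.6000 / (0.5·0.6000 + 0.8·0.4000) ≈ 0.4839
After 'converts': P(A) = 0.5·0.4839 / (0.5·0.4839 + 0.2·0.5161) ≈ 0.7009

0.701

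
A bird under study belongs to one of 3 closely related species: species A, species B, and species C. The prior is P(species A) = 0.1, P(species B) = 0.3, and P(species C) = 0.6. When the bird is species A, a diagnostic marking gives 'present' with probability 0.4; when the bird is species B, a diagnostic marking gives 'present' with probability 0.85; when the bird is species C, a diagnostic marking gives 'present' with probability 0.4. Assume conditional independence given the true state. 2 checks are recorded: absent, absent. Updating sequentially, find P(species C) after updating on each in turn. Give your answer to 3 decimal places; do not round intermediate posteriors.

After 'absent': normaliser = 0.6·0.1000 + 0.15·0.3000 + 0.6·0.6000; P(species A) ≈ 0.1290, P(species B) ≈ 0.0968, P(species C) ≈ 0.7742
After 'absent': normaliser = 0.6·0.1290 + 0.15·0.0968 + 0.6·0.7742; P(species A) ≈ 0.1391, P(species B) ≈ 0.0261, P(species C) ≈ 0.8348

0.835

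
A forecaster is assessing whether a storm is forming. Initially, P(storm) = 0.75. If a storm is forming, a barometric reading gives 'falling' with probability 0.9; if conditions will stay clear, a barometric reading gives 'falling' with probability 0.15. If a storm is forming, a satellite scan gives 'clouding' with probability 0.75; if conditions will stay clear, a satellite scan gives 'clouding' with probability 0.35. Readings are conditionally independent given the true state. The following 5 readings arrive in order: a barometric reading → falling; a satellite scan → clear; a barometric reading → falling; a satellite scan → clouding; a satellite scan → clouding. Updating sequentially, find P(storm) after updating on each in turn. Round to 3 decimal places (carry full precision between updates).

Apply Bayes' rule sequentially, carrying P(storm) forward.
After a barometric reading='falling': P(storm) = 0.9·0.7500 / (0.9·0.7500 + 0.15·0.2500) ≈ 0.9474
After a satellite scan='clear': P(storm) = 0.25·0.9474 / (0.25·0.9474 + 0.65·0.0526) ≈ 0.8738
After a barometric reading='falling': P(storm) = 0.9·0.8738 / (0.9·0.8738 + 0.15·0.1262) ≈ 0.9765
After a satellite scan='clouding': P(storm) = 0.75·0.9765 / (0.75·0.9765 + 0.35·0.0235) ≈ 0.9889
After a satellite scan='clouding': P(storm) = 0.75·0.9889 / (0.75·0.9889 + 0.35·0.0111) ≈ 0.9948

0.995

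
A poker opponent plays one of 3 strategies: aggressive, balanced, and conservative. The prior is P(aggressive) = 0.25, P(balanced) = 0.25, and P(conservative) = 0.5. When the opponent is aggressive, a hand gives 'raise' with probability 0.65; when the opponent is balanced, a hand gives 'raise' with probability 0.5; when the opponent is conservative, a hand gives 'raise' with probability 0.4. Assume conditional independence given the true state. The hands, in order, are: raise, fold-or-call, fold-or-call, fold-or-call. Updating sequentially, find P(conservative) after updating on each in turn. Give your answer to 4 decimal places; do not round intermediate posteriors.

0.6566

After 'raise': normaliser = 0.65·0.2500 + 0.5·0.2500 + 0.4·0.5000; P(aggressive) ≈ 0.3333, P(balanced) ≈ 0.2564, P(conservative) ≈ 0.4103
After 'fold-or-call': normaliser = 0.35·0.3333 + 0.5·0.2564 + 0.6·0.4103; P(aggressive) ≈ 0.2376, P(balanced) ≈ 0.2611, P(conservative) ≈ 0.5013
After 'fold-or-call': normaliser = 0.35·0.2376 + 0.5·0.2611 + 0.6·0.5013; P(aggressive) ≈ 0.1616, P(balanced) ≈ 0.2537, P(conservative) ≈ 0.5846
After 'fold-or-call': normaliser = 0.35·0.1616 + 0.5·0.2537 + 0.6·0.5846; P(aggressive) ≈ 0.1059, P(balanced) ≈ 0.2375, P(conservative) ≈ 0.6566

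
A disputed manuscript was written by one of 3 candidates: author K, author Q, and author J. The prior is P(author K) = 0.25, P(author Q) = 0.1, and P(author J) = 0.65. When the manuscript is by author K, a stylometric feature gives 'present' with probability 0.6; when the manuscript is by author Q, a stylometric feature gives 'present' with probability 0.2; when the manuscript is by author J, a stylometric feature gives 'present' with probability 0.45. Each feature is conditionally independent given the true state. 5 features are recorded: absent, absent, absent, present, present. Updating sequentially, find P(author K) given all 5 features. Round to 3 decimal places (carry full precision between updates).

0.194

After 'absent': normaliser = 0.4·0.2500 + 0.8·0.1000 + 0.55·0.6500; P(author K) ≈ 0.1860, P(author Q) ≈ 0.1488, P(author J) ≈ 0.6651
After 'absent': normaliser = 0.4·0.1860 + 0.8·0.1488 + 0.55·0.6651; P(author K) ≈ 0.1331, P(author Q) ≈ 0.2129, P(author J) ≈ 0.6541
After 'absent': normaliser = 0.4·0.1331 + 0.8·0.2129 + 0.55·0.6541; P(author K) ≈ 0.0912, P(author Q) ≈ 0.2920, P(author J) ≈ 0.6168
After 'present': normaliser = 0.6·0.0912 + 0.2·0.2920 + 0.45·0.6168; P(author K) ≈ 0.1401, P(author Q) ≈ 0.1495, P(author J) ≈ 0.7104
After 'present': normaliser = 0.6·0.1401 + 0.2·0.1495 + 0.45·0.7104; P(author K) ≈ 0.1939, P(author Q) ≈ 0.0689, P(author J) ≈ 0.7372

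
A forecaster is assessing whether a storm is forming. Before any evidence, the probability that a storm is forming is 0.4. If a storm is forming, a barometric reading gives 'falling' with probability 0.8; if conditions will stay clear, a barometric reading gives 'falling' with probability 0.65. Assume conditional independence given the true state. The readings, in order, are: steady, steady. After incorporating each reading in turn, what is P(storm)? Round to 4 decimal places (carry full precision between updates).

0.1788

After 'steady': P(storm) = 0.2·0.4000 / (0.2·0.4000 + 0.35·0.6000) ≈ 0.2759
After 'steady': P(storm) = 0.2·0.2759 / (0.2·0.2759 + 0.35·0.7241) ≈ 0.1788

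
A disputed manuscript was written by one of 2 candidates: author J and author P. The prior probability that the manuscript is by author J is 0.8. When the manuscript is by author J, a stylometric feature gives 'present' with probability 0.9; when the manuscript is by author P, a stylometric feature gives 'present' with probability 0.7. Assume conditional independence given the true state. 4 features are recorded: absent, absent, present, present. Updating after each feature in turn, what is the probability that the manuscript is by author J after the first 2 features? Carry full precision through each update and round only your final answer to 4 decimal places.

0.3077

Apply Bayes' rule sequentially, carrying P(author J) forward.
After 'absent': P(author J) = 0.1·0.8000 / (0.1·0.8000 + 0.3·0.2000) ≈ 0.5714
After 'absent': P(author J) = 0.1·0.5714 / (0.1·0.5714 + 0.3·0.4286) ≈ 0.3077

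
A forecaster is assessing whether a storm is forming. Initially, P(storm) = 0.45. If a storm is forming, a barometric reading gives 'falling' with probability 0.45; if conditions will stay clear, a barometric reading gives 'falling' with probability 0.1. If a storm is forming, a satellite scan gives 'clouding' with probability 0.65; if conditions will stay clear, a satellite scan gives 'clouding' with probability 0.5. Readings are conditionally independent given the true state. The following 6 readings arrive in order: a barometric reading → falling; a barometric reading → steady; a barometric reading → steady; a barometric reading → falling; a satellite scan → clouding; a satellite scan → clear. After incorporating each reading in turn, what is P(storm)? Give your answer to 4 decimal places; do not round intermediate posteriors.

After a barometric reading='falling': P(storm) = 0.45·0.4500 / (0.45·0.4500 + 0.1·0.5500) ≈ 0.7864
After a barometric reading='steady': P(storm) = 0.55·0.7864 / (0.55·0.7864 + 0.9·0.2136) ≈ 0.6923
After a barometric reading='steady': P(storm) = 0.55·0.6923 / (0.55·0.6923 + 0.9·0.3077) ≈ 0.5789
After a barometric reading='falling': P(storm) = 0.45·0.5789 / (0.45·0.5789 + 0.1·0.4211) ≈ 0.8609
After a satellite scan='clouding': P(storm) = 0.65·0.8609 / (0.65·0.8609 + 0.5·0.1391) ≈ 0.8894
After a satellite scan='clear': P(storm) = 0.35·0.8894 / (0.35·0.8894 + 0.5·0.1106) ≈ 0.8492

0.8492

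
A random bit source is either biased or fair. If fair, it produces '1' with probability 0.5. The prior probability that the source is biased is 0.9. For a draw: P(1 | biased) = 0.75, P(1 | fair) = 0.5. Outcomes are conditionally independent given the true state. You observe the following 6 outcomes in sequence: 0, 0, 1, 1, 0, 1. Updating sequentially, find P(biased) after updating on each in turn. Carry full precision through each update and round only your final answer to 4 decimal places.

After '0': P(biased) = 0.25·0.9000 / (0.25·0.9000 + 0.5·0.1000) ≈ 0.8182
After '0': P(biased) = 0.25·0.8182 / (0.25·0.8182 + 0.5·0.1818) ≈ 0.6923
After '1': P(biased) = 0.75·0.6923 / (0.75·0.6923 + 0.5·0.3077) ≈ 0.7714
After '1': P(biased) = 0.75·0.7714 / (0.75·0.7714 + 0.5·0.2286) ≈ 0.8351
After '0': P(biased) = 0.25·0.8351 / (0.25·0.8351 + 0.5·0.1649) ≈ 0.7168
After '1': P(biased) = 0.75·0.7168 / (0.75·0.7168 + 0.5·0.2832) ≈ 0.7915

0.7915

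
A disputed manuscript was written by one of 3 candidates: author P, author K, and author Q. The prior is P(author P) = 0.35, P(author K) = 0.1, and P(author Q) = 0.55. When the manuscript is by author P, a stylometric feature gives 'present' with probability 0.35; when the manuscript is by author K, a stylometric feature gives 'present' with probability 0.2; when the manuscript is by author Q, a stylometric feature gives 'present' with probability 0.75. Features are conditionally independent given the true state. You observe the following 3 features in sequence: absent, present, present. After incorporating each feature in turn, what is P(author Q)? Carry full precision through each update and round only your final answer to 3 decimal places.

Apply Bayes' rule sequentially, carrying P(author Q) forward.
After 'absent': normaliser = 0.65·0.3500 + 0.8·0.1000 + 0.25·0.5500; P(author P) ≈ 0.5112, P(author K) ≈ 0.1798, P(author Q) ≈ 0.3090
After 'present': normaliser = 0.35·0.5112 + 0.2·0.1798 + 0.75·0.3090; P(author P) ≈ 0.4006, P(author K) ≈ 0.0805, P(author Q) ≈ 0.5189
After 'present': normaliser = 0.35·0.4006 + 0.2·0.0805 + 0.75·0.5189; P(author P) ≈ 0.2571, P(author K) ≈ 0.0295, P(author Q) ≈ 0.7134

0.713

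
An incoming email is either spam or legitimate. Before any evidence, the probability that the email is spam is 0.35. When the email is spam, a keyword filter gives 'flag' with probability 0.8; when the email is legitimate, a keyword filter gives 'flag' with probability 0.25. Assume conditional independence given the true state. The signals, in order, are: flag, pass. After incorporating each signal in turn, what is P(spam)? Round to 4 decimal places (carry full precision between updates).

After 'flag': P(spam) = 0.8·0.3500 / (0.8·0.3500 + 0.25·0.6500) ≈ 0.6328
After 'pass': P(spam) = 0.2·0.6328 / (0.2·0.6328 + 0.75·0.3672) ≈ 0.3148

0.3148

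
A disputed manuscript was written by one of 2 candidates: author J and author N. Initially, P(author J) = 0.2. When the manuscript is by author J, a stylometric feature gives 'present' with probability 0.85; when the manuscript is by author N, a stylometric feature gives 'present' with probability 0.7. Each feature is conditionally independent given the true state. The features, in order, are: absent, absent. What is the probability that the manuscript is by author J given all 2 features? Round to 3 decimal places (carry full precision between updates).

Each posterior becomes the prior for the next update.
After 'absent': P(author J) = 0.15·0.2000 / (0.15·0.2000 + 0.3·0.8000) ≈ 0.1111
After 'absent': P(author J) = 0.15·0.1111 / (0.15·0.1111 + 0.3·0.8889) ≈ 0.0588

0.059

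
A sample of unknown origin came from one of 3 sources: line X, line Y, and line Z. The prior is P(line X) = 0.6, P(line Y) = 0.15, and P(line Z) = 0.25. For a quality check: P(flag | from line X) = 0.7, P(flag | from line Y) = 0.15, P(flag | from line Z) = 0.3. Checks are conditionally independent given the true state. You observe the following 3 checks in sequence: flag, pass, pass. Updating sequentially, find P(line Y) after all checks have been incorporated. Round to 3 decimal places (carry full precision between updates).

0.179

After 'flag': normaliser = 0.7·0.6000 + 0.15·0.1500 + 0.3·0.2500; P(line X) ≈ 0.8116, P(line Y) ≈ 0.0435, P(line Z) ≈ 0.1449
After 'pass': normaliser = 0.3·0.8116 + 0.85·0.0435 + 0.7·0.1449; P(line X) ≈ 0.6376, P(line Y) ≈ 0.0968, P(line Z) ≈ 0.2657
After 'pass': normaliser = 0.3·0.6376 + 0.85·0.0968 + 0.7·0.2657; P(line X) ≈ 0.4163, P(line Y) ≈ 0.1790, P(line Z) ≈ 0.4047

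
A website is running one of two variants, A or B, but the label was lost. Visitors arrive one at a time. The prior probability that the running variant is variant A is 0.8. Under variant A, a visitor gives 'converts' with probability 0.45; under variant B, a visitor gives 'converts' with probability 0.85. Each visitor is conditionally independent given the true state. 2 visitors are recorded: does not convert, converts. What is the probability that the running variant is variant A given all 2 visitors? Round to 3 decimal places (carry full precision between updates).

After 'does not convert': P(A) = 0.55·0.8000 / (0.55·0.8000 + 0.15·0.2000) ≈ 0.9362
After 'converts': P(A) = 0.45·0.9362 / (0.45·0.9362 + 0.85·0.0638) ≈ 0.8859

0.886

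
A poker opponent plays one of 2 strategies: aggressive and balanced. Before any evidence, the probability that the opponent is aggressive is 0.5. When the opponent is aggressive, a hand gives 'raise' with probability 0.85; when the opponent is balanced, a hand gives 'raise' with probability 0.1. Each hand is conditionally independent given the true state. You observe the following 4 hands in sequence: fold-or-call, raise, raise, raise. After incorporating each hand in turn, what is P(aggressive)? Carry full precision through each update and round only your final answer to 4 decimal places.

After 'fold-or-call': P(aggressive) = 0.15·0.5000 / (0.15·0.5000 + 0.9·0.5000) ≈ 0.1429
After 'raise': P(aggressive) = 0.85·0.1429 / (0.85·0.1429 + 0.1·0.8571) ≈ 0.5862
After 'raise': P(aggressive) = 0.85·0.5862 / (0.85·0.5862 + 0.1·0.4138) ≈ 0.9233
After 'raise': P(aggressive) = 0.85·0.9233 / (0.85·0.9233 + 0.1·0.0767) ≈ 0.9903

0.9903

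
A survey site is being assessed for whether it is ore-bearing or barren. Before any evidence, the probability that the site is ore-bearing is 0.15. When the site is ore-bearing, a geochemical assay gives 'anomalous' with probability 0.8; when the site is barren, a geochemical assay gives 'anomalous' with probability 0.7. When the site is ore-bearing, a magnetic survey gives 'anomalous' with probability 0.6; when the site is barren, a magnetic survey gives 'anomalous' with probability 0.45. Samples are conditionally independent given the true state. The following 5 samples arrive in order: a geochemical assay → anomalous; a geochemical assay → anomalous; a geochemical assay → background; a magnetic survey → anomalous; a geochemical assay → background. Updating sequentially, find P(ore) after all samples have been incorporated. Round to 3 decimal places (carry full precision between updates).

After a geochemical assay='anomalous': P(ore) = 0.8·0.1500 / (0.8·0.1500 + 0.7·0.8500) ≈ 0.1678
After a geochemical assay='anomalous': P(ore) = 0.8·0.1678 / (0.8·0.1678 + 0.7·0.8322) ≈ 0.1873
After a geochemical assay='background': P(ore) = 0.2·0.1873 / (0.2·0.1873 + 0.3·0.8127) ≈ 0.1332
After a magnetic survey='anomalous': P(ore) = 0.6·0.1332 / (0.6·0.1332 + 0.45·0.8668) ≈ 0.1700
After a geochemical assay='background': P(ore) = 0.2·0.1700 / (0.2·0.1700 + 0.3·0.8300) ≈ 0.1202

0.120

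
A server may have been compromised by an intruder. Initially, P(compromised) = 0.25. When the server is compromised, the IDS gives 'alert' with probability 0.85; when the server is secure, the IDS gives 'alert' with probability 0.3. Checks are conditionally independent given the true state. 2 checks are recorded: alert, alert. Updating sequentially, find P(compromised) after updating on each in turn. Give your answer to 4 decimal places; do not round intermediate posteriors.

0.7280

After 'alert': P(compromised) = 0.85·0.2500 / (0.85·0.2500 + 0.3·0.7500) ≈ 0.4857
After 'alert': P(compromised) = 0.85·0.4857 / (0.85·0.4857 + 0.3·0.5143) ≈ 0.7280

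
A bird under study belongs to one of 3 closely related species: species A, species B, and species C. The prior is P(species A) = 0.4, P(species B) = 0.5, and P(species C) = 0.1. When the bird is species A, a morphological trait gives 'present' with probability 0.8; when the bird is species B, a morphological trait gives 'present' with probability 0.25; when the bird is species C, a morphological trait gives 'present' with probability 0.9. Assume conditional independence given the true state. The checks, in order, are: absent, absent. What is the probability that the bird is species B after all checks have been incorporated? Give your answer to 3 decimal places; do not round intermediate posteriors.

After 'absent': normaliser = 0.2·0.4000 + 0.75·0.5000 + 0.1·0.1000; P(species A) ≈ 0.1720, P(species B) ≈ 0.8065, P(species C) ≈ 0.0215
After 'absent': normaliser = 0.2·0.1720 + 0.75·0.8065 + 0.1·0.0215; P(species A) ≈ 0.0536, P(species B) ≈ 0.9430, P(species C) ≈ 0.0034

0.943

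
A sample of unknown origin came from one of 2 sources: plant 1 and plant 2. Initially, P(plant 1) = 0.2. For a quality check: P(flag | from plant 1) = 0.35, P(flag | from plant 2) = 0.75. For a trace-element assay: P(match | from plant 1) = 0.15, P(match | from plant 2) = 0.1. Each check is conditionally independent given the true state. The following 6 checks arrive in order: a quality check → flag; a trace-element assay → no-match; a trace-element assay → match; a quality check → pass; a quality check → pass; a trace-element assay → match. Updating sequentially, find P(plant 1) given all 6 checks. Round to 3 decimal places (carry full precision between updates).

After a quality check='flag': P(plant 1) = 0.35·0.2000 / (0.35·0.2000 + 0.75·0.8000) ≈ 0.1045
After a trace-element assay='no-match': P(plant 1) = 0.85·0.1045 / (0.85·0.1045 + 0.9·0.8955) ≈ 0.0992
After a trace-element assay='match': P(plant 1) = 0.15·0.0992 / (0.15·0.0992 + 0.1·0.9008) ≈ 0.1418
After a quality check='pass': P(plant 1) = 0.65·0.1418 / (0.65·0.1418 + 0.25·0.8582) ≈ 0.3006
After a quality check='pass': P(plant 1) = 0.65·0.3006 / (0.65·0.3006 + 0.25·0.6994) ≈ 0.5277
After a trace-element assay='match': P(plant 1) = 0.15·0.5277 / (0.15·0.5277 + 0.1·0.4723) ≈ 0.6263

0.626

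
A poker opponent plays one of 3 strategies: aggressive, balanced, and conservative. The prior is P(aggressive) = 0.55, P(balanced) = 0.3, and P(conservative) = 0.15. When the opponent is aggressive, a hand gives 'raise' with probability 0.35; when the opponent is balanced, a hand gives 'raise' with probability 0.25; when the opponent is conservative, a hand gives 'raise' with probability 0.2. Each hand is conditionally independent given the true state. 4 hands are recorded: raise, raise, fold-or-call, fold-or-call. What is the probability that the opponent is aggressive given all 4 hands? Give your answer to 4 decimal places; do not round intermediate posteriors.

Each posterior becomes the prior for the next update.
After 'raise': normaliser = 0.35·0.5500 + 0.25·0.3000 + 0.2·0.1500; P(aggressive) ≈ 0.6471, P(balanced) ≈ 0.2521, P(conservative) ≈ 0.1008
After 'raise': normaliser = 0.35·0.6471 + 0.25·0.2521 + 0.2·0.1008; P(aggressive) ≈ 0.7313, P(balanced) ≈ 0.2035, P(conservative) ≈ 0.0651
After 'fold-or-call': normaliser = 0.65·0.7313 + 0.75·0.2035 + 0.8·0.0651; P(aggressive) ≈ 0.6990, P(balanced) ≈ 0.2244, P(conservative) ≈ 0.0766
After 'fold-or-call': normaliser = 0.65·0.6990 + 0.75·0.2244 + 0.8·0.0766; P(aggressive) ≈ 0.6643, P(balanced) ≈ 0.2461, P(conservative) ≈ 0.0896

0.6643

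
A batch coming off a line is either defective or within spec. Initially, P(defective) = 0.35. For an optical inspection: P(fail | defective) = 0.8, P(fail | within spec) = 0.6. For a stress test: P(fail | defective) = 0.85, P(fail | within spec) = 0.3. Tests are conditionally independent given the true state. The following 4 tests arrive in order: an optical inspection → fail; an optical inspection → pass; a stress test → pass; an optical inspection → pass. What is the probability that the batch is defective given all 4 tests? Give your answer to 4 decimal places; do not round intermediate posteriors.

0.0370

Apply Bayes' rule sequentially, carrying P(defective) forward.
After an optical inspection='fail': P(defective) = 0.8·0.3500 / (0.8·0.3500 + 0.6·0.6500) ≈ 0.4179
After an optical inspection='pass': P(defective) = 0.2·0.4179 / (0.2·0.4179 + 0.4·0.5821) ≈ 0.2642
After a stress test='pass': P(defective) = 0.15·0.2642 / (0.15·0.2642 + 0.7·0.7358) ≈ 0.0714
After an optical inspection='pass': P(defective) = 0.2·0.0714 / (0.2·0.0714 + 0.4·0.9286) ≈ 0.0370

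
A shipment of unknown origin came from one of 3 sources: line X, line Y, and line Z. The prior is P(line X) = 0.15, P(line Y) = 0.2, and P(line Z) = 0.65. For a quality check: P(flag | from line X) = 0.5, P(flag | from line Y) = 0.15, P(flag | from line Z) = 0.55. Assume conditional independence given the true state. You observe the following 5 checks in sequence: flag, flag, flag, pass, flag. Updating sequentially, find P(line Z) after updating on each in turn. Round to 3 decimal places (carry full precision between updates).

After 'flag': normaliser = 0.5·0.1500 + 0.15·0.2000 + 0.55·0.6500; P(line X) ≈ 0.1622, P(line Y) ≈ 0.0649, P(line Z) ≈ 0.7730
After 'flag': normaliser = 0.5·0.1622 + 0.15·0.0649 + 0.55·0.7730; P(line X) ≈ 0.1572, P(line Y) ≈ 0.0189, P(line Z) ≈ 0.8240
After 'flag': normaliser = 0.5·0.1572 + 0.15·0.0189 + 0.55·0.8240; P(line X) ≈ 0.1470, P(line Y) ≈ 0.0053, P(line Z) ≈ 0.8477
After 'pass': normaliser = 0.5·0.1470 + 0.85·0.0053 + 0.45·0.8477; P(line X) ≈ 0.1599, P(line Y) ≈ 0.0098, P(line Z) ≈ 0.8303
After 'flag': normaliser = 0.5·0.1599 + 0.15·0.0098 + 0.55·0.8303; P(line X) ≈ 0.1486, P(line Y) ≈ 0.0027, P(line Z) ≈ 0.8486

0.849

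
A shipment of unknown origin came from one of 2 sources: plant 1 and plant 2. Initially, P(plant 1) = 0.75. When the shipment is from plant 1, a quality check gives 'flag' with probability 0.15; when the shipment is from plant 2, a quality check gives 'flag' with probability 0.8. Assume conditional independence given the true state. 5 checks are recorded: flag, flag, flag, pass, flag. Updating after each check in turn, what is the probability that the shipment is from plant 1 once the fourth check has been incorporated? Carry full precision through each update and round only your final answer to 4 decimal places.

0.0775

Apply Bayes' rule sequentially, carrying P(plant 1) forward.
After 'flag': P(plant 1) = 0.15·0.7500 / (0.15·0.7500 + 0.8·0.2500) ≈ 0.3600
After 'flag': P(plant 1) = 0.15·0.3600 / (0.15·0.3600 + 0.8·0.6400) ≈ 0.0954
After 'flag': P(plant 1) = 0.15·0.0954 / (0.15·0.0954 + 0.8·0.9046) ≈ 0.0194
After 'pass': P(plant 1) = 0.85·0.0194 / (0.85·0.0194 + 0.2·0.9806) ≈ 0.0775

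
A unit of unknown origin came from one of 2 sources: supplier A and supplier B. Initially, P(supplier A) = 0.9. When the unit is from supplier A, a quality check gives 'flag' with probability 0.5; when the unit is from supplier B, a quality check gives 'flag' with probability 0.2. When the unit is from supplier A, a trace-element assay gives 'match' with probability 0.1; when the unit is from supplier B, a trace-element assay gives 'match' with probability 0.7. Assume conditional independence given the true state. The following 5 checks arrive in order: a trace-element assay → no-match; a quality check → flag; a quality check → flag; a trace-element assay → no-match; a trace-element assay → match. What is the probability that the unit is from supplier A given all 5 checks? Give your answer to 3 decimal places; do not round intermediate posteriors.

After a trace-element assay='no-match': P(supplier A) = 0.9·0.9000 / (0.9·0.9000 + 0.3·0.1000) ≈ 0.9643
After a quality check='flag': P(supplier A) = 0.5·0.9643 / (0.5·0.9643 + 0.2·0.0357) ≈ 0.9854
After a quality check='flag': P(supplier A) = 0.5·0.9854 / (0.5·0.9854 + 0.2·0.0146) ≈ 0.9941
After a trace-element assay='no-match': P(supplier A) = 0.9·0.9941 / (0.9·0.9941 + 0.3·0.0059) ≈ 0.9980
After a trace-element assay='match': P(supplier A) = 0.1·0.9980 / (0.1·0.9980 + 0.7·0.0020) ≈ 0.9864

0.986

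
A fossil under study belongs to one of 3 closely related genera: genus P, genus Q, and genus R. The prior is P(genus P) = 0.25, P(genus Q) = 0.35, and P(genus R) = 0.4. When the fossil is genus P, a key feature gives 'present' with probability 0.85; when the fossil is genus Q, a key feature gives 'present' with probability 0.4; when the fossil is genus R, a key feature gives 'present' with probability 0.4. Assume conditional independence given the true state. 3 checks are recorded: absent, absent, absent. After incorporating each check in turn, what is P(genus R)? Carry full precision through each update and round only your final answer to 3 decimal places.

0.531

After 'absent': normaliser = 0.15·0.2500 + 0.6·0.3500 + 0.6·0.4000; P(genus P) ≈ 0.0769, P(genus Q) ≈ 0.4308, P(genus R) ≈ 0.4923
After 'absent': normaliser = 0.15·0.0769 + 0.6·0.4308 + 0.6·0.4923; P(genus P) ≈ 0.0204, P(genus Q) ≈ 0.4571, P(genus R) ≈ 0.5224
After 'absent': normaliser = 0.15·0.0204 + 0.6·0.4571 + 0.6·0.5224; P(genus P) ≈ 0.0052, P(genus Q) ≈ 0.4642, P(genus R) ≈ 0.5306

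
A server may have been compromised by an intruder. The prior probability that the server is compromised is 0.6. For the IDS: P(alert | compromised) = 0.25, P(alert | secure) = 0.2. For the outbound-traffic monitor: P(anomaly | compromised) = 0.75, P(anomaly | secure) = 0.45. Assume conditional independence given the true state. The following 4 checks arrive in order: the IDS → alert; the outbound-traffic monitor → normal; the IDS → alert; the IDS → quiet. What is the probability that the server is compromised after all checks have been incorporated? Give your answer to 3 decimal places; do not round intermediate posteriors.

0.500

Each posterior becomes the prior for the next update.
After the IDS='alert': P(compromised) = 0.25·0.6000 / (0.25·0.6000 + 0.2·0.4000) ≈ 0.6522
After the outbound-traffic monitor='normal': P(compromised) = 0.25·0.6522 / (0.25·0.6522 + 0.55·0.3478) ≈ 0.4601
After the IDS='alert': P(compromised) = 0.25·0.4601 / (0.25·0.4601 + 0.2·0.5399) ≈ 0.5158
After the IDS='quiet': P(compromised) = 0.75·0.5158 / (0.75·0.5158 + 0.8·0.4842) ≈ 0.4997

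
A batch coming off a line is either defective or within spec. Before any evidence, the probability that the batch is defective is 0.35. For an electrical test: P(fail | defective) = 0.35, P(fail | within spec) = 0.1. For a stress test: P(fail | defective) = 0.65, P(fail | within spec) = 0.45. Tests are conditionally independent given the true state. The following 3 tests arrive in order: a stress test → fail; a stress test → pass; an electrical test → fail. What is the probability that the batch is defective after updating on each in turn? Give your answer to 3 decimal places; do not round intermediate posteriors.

0.634

After a stress test='fail': P(defective) = 0.65·0.3500 / (0.65·0.3500 + 0.45·0.6500) ≈ 0.4375
After a stress test='pass': P(defective) = 0.35·0.4375 / (0.35·0.4375 + 0.55·0.5625) ≈ 0.3311
After an electrical test='fail': P(defective) = 0.35·0.3311 / (0.35·0.3311 + 0.1·0.6689) ≈ 0.6340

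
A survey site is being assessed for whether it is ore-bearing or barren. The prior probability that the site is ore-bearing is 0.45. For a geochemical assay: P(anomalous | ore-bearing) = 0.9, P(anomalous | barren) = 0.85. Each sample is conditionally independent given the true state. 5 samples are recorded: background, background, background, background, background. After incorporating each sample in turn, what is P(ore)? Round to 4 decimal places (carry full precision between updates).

0.0973

After 'background': P(ore) = 0.1·0.4500 / (0.1·0.4500 + 0.15·0.5500) ≈ 0.3529
After 'background': P(ore) = 0.1·0.3529 / (0.1·0.3529 + 0.15·0.6471) ≈ 0.2667
After 'background': P(ore) = 0.1·0.2667 / (0.1·0.2667 + 0.15·0.7333) ≈ 0.1951
After 'background': P(ore) = 0.1·0.1951 / (0.1·0.1951 + 0.15·0.8049) ≈ 0.1391
After 'background': P(ore) = 0.1·0.1391 / (0.1·0.1391 + 0.15·0.8609) ≈ 0.0973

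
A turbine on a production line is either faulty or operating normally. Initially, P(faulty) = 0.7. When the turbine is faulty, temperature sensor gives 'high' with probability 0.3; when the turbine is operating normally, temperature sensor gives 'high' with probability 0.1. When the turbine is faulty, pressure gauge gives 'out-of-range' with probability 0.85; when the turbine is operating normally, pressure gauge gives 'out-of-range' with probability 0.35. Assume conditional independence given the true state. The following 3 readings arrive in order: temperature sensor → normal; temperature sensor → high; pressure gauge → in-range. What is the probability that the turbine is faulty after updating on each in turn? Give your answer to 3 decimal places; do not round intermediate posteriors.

0.557

After temperature sensor='normal': P(faulty) = 0.7·0.7000 / (0.7·0.7000 + 0.9·0.3000) ≈ 0.6447
After temperature sensor='high': P(faulty) = 0.3·0.6447 / (0.3·0.6447 + 0.1·0.3553) ≈ 0.8448
After pressure gauge='in-range': P(faulty) = 0.15·0.8448 / (0.15·0.8448 + 0.65·0.1552) ≈ 0.5568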